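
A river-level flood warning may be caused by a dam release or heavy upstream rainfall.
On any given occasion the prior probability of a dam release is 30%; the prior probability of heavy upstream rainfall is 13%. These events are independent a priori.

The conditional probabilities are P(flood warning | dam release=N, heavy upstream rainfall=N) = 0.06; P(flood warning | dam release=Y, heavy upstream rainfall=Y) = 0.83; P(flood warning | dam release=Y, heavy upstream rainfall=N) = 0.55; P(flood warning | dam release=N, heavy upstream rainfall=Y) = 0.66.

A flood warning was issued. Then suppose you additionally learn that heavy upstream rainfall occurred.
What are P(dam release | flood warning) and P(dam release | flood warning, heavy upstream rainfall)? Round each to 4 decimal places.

Weight on dam release=true, given the evidence: 0.143550 + 0.032370 = 0.175920
The normalizing constant is 0.06*0.7*0.87 + 0.66*0.7*0.13 + 0.55*0.3*0.87 + 0.83*0.3*0.13 = 0.272520
P(dam release | flood warning) = 0.175920/0.272520 ≈ 0.6455

With the extra evidence:
P(flood warning | heavy upstream rainfall) = 0.66*0.7 + 0.83*0.3 = 0.462000 + 0.249000 = 0.711000
Of this, 0.249000 comes from 0.83*0.3 (the dam release=true cases).
Hence the posterior is 0.249000/0.711000 ≈ 0.3502.
— heavy upstream rainfall explains away the evidence for dam release.

P(dam release | flood warning) ≈ 0.6455; P(dam release | flood warning, heavy upstream rainfall) ≈ 0.3502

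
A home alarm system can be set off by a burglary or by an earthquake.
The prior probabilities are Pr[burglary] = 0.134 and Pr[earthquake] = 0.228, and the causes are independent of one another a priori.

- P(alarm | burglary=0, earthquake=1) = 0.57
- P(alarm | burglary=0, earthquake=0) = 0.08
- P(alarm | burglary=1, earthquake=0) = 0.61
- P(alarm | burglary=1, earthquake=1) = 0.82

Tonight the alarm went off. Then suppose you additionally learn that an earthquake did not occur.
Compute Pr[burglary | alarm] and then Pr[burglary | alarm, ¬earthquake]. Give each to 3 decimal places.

Pr[burglary | alarm] ≈ 0.347; Pr[burglary | alarm, ¬earthquake] ≈ 0.541

Enumerate the 4 (burglary, earthquake) configurations and weight by the priors:
  P(alarm) = 0.08*0.866*0.772 + 0.57*0.866*0.228 + 0.61*0.134*0.772 + 0.82*0.134*0.228
        = 0.053484 + 0.112545 + 0.063103 + 0.025053 = 0.254185
The terms with burglary present sum to 0.088156, so
  P(burglary | alarm) = 0.088156 / 0.254185 ≈ 0.347

Now also conditioning on earthquake≠true:
P(alarm | ¬earthquake) = 0.08·0.866 + 0.61·0.134 = 0.069280 + 0.081740 = 0.151020
Restricting to configurations with burglary present: 0.61·0.134 = 0.081740.
So P(burglary | alarm, ¬earthquake) = 0.081740/0.151020 ≈ 0.541.
Ruling out earthquake raises the posterior on burglary — the flip side of explaining away.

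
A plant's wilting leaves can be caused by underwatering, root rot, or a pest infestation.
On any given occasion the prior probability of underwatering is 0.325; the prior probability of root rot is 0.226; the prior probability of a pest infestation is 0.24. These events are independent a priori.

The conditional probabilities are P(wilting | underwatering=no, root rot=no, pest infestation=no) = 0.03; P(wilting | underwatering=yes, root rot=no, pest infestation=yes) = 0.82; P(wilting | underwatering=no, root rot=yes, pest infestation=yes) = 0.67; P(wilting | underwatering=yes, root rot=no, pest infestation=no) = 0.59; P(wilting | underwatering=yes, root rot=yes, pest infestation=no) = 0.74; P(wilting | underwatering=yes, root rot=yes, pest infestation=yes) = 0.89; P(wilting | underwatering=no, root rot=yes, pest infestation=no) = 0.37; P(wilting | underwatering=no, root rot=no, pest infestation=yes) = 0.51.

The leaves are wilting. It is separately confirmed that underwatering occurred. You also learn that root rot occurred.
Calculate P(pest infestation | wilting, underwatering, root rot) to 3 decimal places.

P(pest infestation | wilting, underwatering, root rot) ≈ 0.275

By total probability over both values of pest infestation:
  P(wilting | underwatering, root rot) = 0.74·0.76 + 0.89·0.24
        = 0.562400 + 0.213600 = 0.776000
Keeping only the pest infestation-present terms gives 0.213600, so
  P(pest infestation | wilting, underwatering, root rot) = 0.213600 / 0.776000 ≈ 0.275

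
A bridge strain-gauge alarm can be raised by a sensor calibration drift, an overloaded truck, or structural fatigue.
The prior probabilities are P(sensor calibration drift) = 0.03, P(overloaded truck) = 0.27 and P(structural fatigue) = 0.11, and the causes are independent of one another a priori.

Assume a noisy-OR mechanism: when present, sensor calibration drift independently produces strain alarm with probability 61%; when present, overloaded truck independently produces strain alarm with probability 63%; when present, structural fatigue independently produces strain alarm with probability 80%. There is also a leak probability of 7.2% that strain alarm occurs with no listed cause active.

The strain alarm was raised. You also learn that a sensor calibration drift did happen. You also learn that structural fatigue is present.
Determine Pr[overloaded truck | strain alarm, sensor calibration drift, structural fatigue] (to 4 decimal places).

Under noisy-OR, P(strain alarm | causes) = 1 − (1−0.072)·∏(1−qᵢ) over the active causes.
P(strain alarm | sensor calibration drift, structural fatigue) = 0.927616*0.73 + 0.973218*0.27 = 0.677160 + 0.262769 = 0.939929
Of this, 0.262769 comes from 0.973218*0.27 (the overloaded truck=true cases).
Hence the posterior is 0.262769/0.939929 ≈ 0.2796.

Pr[overloaded truck | strain alarm, sensor calibration drift, structural fatigue] ≈ 0.2796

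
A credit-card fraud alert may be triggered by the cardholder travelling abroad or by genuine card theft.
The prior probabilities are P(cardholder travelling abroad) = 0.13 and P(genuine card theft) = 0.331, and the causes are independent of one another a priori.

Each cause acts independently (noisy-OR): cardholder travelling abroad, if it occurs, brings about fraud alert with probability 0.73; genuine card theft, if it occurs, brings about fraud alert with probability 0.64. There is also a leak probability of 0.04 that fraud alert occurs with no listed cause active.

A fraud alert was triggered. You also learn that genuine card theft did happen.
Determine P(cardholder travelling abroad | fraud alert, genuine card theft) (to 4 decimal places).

P(cardholder travelling abroad | fraud alert, genuine card theft) ≈ 0.1715

Under noisy-OR, P(fraud alert | causes) = 1 − (1−0.04)·∏(1−qᵢ) over the active causes.
P(fraud alert | genuine card theft) = 0.6544·0.87 + 0.906688·0.13 = 0.569328 + 0.117869 = 0.687197
Of this, 0.117869 comes from 0.906688·0.13 (the cardholder travelling abroad=true cases).
P(cardholder travelling abroad | fraud alert, genuine card theft) = 0.117869 / 0.687197 ≈ 0.1715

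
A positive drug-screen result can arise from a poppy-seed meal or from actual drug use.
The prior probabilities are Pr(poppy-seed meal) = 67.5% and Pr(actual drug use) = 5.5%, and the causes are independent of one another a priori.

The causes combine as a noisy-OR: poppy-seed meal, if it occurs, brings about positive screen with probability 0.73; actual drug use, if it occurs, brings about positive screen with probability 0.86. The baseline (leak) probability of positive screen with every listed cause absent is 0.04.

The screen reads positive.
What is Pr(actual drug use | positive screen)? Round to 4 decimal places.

Pr(actual drug use | positive screen) ≈ 0.0956

Under noisy-OR, P(positive screen | causes) = 1 − (1−0.04)·∏(1−qᵢ) over the active causes.
Numerator (weight on configurations with actual drug use): 0.015473 + 0.035778 = 0.051251
The normalizing constant is 0.04*0.325*0.945 + 0.8656*0.325*0.055 + 0.7408*0.675*0.945 + 0.963712*0.675*0.055 = 0.536074
P(actual drug use | positive screen) = 0.051251/0.536074 ≈ 0.0956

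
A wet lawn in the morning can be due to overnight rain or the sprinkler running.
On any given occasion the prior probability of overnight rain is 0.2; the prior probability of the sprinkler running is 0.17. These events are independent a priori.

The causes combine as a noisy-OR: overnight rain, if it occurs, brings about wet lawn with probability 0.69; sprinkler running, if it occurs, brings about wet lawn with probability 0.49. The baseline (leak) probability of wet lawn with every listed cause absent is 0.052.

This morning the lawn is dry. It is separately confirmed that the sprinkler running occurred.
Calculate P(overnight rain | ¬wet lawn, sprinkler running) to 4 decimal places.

Under noisy-OR, P(wet lawn | causes) = 1 − (1−0.052)·∏(1−qᵢ) over the active causes.
Weight on overnight rain=true, given the evidence: 0.149879·0.2 = 0.029976
Denominator P(¬wet lawn | sprinkler running): 0.48348·0.8 + 0.149879·0.2 = 0.416760
P(overnight rain | ¬wet lawn, sprinkler running) = 0.029976/0.416760 ≈ 0.0719

P(overnight rain | ¬wet lawn, sprinkler running) ≈ 0.0719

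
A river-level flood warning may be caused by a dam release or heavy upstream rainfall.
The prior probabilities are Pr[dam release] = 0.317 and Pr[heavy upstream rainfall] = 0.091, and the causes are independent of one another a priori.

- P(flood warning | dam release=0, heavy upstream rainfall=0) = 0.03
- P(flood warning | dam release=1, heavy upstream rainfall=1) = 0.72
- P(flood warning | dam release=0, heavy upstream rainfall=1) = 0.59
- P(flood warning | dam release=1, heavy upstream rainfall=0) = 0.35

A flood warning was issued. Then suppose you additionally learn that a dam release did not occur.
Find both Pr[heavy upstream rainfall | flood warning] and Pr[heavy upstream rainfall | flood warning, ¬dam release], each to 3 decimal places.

Enumerate the 4 (dam release, heavy upstream rainfall) configurations and weight by the priors:
  P(flood warning) = 0.03*0.683*0.909 + 0.59*0.683*0.091 + 0.35*0.317*0.909 + 0.72*0.317*0.091
        = 0.018625 + 0.036670 + 0.100854 + 0.020770 = 0.176919
Keeping only the heavy upstream rainfall-present terms gives 0.057440, so
  P(heavy upstream rainfall | flood warning) = 0.057440 / 0.176919 ≈ 0.325

Now condition on the additional information:
Weight on heavy upstream rainfall=true, given the evidence: 0.59·0.091 = 0.053690
Denominator P(flood warning | ¬dam release): 0.03·0.909 + 0.59·0.091 = 0.080960
P(heavy upstream rainfall | flood warning, ¬dam release) = 0.053690/0.080960 ≈ 0.663

Pr[heavy upstream rainfall | flood warning] ≈ 0.325; Pr[heavy upstream rainfall | flood warning, ¬dam release] ≈ 0.663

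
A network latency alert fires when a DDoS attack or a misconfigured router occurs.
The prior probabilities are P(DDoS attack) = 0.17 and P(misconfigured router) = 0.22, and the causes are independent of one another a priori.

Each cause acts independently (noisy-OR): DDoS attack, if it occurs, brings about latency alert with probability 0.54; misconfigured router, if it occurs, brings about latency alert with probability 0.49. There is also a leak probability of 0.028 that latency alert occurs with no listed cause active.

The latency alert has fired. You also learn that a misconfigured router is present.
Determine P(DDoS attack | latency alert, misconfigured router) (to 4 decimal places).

P(DDoS attack | latency alert, misconfigured router) ≈ 0.2387

Under noisy-OR, P(latency alert | causes) = 1 − (1−0.028)·∏(1−qᵢ) over the active causes.
P(latency alert | misconfigured router) = 0.50428*0.83 + 0.771969*0.17 = 0.418552 + 0.131235 = 0.549787
Of this, 0.131235 comes from 0.771969*0.17 (the DDoS attack=true cases).
Hence the posterior is 0.131235/0.549787 ≈ 0.2387.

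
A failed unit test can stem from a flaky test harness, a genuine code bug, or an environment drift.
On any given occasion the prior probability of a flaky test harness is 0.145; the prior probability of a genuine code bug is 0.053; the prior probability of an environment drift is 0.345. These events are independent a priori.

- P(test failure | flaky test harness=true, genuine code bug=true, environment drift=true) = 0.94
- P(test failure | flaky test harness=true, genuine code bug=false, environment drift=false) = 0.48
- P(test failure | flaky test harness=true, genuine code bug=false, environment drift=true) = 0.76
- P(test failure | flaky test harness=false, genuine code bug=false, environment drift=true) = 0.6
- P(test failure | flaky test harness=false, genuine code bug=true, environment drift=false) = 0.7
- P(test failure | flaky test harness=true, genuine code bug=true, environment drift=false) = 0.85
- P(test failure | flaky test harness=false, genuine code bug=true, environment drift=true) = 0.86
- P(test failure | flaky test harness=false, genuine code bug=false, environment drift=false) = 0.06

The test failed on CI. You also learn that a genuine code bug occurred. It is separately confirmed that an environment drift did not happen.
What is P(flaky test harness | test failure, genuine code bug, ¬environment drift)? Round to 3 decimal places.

P(test failure | genuine code bug, ¬environment drift) = 0.7×0.855 + 0.85×0.145 = 0.598500 + 0.123250 = 0.721750
Restricting to configurations with flaky test harness present: 0.85×0.145 = 0.123250.
Hence the posterior is 0.123250/0.721750 ≈ 0.171.

P(flaky test harness | test failure, genuine code bug, ¬environment drift) ≈ 0.171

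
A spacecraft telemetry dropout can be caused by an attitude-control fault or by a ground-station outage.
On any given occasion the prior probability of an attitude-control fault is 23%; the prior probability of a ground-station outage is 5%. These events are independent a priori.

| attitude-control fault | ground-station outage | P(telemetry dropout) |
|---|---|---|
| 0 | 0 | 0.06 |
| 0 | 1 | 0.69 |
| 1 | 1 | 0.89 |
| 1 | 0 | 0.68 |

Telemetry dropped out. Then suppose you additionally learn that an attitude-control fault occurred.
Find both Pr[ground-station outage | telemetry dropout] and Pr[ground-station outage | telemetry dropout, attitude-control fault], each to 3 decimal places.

Pr[ground-station outage | telemetry dropout] ≈ 0.161; Pr[ground-station outage | telemetry dropout, attitude-control fault] ≈ 0.064

P(telemetry dropout) = 0.06×0.77×0.95 + 0.69×0.77×0.05 + 0.68×0.23×0.95 + 0.89×0.23×0.05 = 0.043890 + 0.026565 + 0.148580 + 0.010235 = 0.229270
The ground-station outage-present share is 0.026565 + 0.010235 = 0.036800.
Hence the posterior is 0.036800/0.229270 ≈ 0.161.

With the extra evidence:
By total probability over both values of ground-station outage:
  P(telemetry dropout | attitude-control fault) = 0.68*0.95 + 0.89*0.05
        = 0.646000 + 0.044500 = 0.690500
The terms with ground-station outage present sum to 0.044500, so
  P(ground-station outage | telemetry dropout, attitude-control fault) = 0.044500 / 0.690500 ≈ 0.064
This is intercausal reasoning (explaining away): once attitude-control fault accounts for the telemetry dropout, ground-station outage becomes less likely.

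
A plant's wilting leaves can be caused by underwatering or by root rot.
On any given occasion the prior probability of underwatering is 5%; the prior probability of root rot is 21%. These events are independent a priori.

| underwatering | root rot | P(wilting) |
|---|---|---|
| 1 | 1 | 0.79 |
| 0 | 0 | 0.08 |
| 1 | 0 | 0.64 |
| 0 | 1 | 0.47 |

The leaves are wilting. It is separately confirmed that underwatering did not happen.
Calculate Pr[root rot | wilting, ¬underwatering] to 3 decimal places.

P(wilting | ¬underwatering) = 0.08*0.79 + 0.47*0.21 = 0.063200 + 0.098700 = 0.161900
Restricting to configurations with root rot present: 0.47*0.21 = 0.098700.
So P(root rot | wilting, ¬underwatering) = 0.098700/0.161900 ≈ 0.610.

Pr[root rot | wilting, ¬underwatering] ≈ 0.610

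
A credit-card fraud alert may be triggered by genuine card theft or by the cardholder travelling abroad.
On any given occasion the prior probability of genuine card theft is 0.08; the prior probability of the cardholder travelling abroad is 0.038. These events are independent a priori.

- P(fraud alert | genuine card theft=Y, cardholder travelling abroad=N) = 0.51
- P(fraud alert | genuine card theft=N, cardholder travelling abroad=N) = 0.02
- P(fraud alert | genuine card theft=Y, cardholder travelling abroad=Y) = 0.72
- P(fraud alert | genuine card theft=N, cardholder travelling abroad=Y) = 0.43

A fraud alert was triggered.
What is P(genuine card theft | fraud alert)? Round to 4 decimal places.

P(genuine card theft | fraud alert) ≈ 0.5587

P(fraud alert) = 0.02·0.92·0.962 + 0.43·0.92·0.038 + 0.51·0.08·0.962 + 0.72·0.08·0.038 = 0.017701 + 0.015033 + 0.039250 + 0.002189 = 0.074173
Restricting to configurations with genuine card theft present: 0.039250 + 0.002189 = 0.041439.
Hence the posterior is 0.041439/0.074173 ≈ 0.5587.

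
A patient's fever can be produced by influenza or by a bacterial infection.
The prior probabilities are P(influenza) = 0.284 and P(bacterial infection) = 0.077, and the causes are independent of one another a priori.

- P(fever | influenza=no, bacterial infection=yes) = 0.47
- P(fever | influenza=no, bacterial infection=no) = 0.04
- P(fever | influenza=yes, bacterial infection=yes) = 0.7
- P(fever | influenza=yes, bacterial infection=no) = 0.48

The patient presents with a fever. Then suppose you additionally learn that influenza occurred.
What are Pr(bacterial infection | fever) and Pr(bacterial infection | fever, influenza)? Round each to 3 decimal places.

P(fever) = 0.04·0.716·0.923 + 0.47·0.716·0.077 + 0.48·0.284·0.923 + 0.7·0.284·0.077 = 0.026435 + 0.025912 + 0.125823 + 0.015308 = 0.193478
The bacterial infection-present share is 0.025912 + 0.015308 = 0.041220.
P(bacterial infection | fever) = 0.041220 / 0.193478 ≈ 0.213

With the extra evidence:
For the numerator, keep only bacterial infection=true terms: 0.7·0.077 = 0.053900
Normalizer over all consistent configurations: 0.48·0.923 + 0.7·0.077 = 0.496940
Posterior = 0.053900 / 0.496940 ≈ 0.108

Pr(bacterial infection | fever) ≈ 0.213; Pr(bacterial infection | fever, influenza) ≈ 0.108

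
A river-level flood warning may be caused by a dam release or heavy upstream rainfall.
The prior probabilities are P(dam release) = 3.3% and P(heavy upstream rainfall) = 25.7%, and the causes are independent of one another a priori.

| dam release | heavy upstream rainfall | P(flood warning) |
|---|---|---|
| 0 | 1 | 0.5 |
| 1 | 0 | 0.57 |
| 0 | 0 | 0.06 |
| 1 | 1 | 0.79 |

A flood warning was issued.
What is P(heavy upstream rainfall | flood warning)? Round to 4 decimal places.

By total probability over the 4 (dam release, heavy upstream rainfall) configurations:
  P(flood warning) = 0.06·0.967·0.743 + 0.5·0.967·0.257 + 0.57·0.033·0.743 + 0.79·0.033·0.257
        = 0.043109 + 0.124259 + 0.013976 + 0.006700 = 0.188044
The terms with heavy upstream rainfall present sum to 0.130959, so
  P(heavy upstream rainfall | flood warning) = 0.130959 / 0.188044 ≈ 0.6964

P(heavy upstream rainfall | flood warning) ≈ 0.6964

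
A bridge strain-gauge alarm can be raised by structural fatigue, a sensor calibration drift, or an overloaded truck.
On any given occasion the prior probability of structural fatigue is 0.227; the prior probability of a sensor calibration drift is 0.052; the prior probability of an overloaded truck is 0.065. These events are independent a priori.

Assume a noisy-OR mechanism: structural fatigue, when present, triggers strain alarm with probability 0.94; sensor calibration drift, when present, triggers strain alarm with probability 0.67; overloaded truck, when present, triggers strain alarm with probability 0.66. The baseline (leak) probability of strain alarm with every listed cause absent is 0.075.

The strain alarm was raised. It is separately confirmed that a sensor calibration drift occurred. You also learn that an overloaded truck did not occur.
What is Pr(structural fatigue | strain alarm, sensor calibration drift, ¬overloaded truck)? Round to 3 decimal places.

Under noisy-OR, P(strain alarm | causes) = 1 − (1−0.075)·∏(1−qᵢ) over the active causes.
Numerator (weight on configurations with structural fatigue): 0.981685×0.227 = 0.222842
Denominator P(strain alarm | sensor calibration drift, ¬overloaded truck): 0.69475×0.773 + 0.981685×0.227 = 0.759884
Posterior = 0.222842 / 0.759884 ≈ 0.293

Pr(structural fatigue | strain alarm, sensor calibration drift, ¬overloaded truck) ≈ 0.293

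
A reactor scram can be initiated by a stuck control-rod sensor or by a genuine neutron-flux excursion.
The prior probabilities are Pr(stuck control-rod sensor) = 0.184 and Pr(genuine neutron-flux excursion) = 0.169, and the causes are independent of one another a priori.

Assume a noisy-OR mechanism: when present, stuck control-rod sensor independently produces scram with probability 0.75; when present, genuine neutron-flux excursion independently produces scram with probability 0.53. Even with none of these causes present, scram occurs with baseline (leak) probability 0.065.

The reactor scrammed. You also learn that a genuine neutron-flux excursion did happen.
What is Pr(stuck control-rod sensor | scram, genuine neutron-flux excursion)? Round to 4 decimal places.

Pr(stuck control-rod sensor | scram, genuine neutron-flux excursion) ≈ 0.2637

Under noisy-OR, P(scram | causes) = 1 − (1−0.065)·∏(1−qᵢ) over the active causes.
By total probability over both values of stuck control-rod sensor:
  P(scram | genuine neutron-flux excursion) = 0.56055*0.816 + 0.890138*0.184
        = 0.457409 + 0.163785 = 0.621194
The terms with stuck control-rod sensor present sum to 0.163785, so
  P(stuck control-rod sensor | scram, genuine neutron-flux excursion) = 0.163785 / 0.621194 ≈ 0.2637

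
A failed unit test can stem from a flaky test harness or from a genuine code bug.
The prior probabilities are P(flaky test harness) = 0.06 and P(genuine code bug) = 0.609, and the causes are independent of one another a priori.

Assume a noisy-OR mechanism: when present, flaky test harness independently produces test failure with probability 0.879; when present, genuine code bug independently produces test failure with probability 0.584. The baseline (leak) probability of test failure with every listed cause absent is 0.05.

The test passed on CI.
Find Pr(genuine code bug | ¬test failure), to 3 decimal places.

Under noisy-OR, P(test failure | causes) = 1 − (1−0.05)·∏(1−qᵢ) over the active causes.
Sum P(¬test failure|·) weighted by the priors over the 4 (flaky test harness, genuine code bug) configurations:
  P(¬test failure) = 0.95×0.94×0.391 + 0.3952×0.94×0.609 + 0.11495×0.06×0.391 + 0.047819×0.06×0.609
        = 0.349163 + 0.226236 + 0.002697 + 0.001747 = 0.579843
Keeping only the genuine code bug-present terms gives 0.227983, so
  P(genuine code bug | ¬test failure) = 0.227983 / 0.579843 ≈ 0.393

Pr(genuine code bug | ¬test failure) ≈ 0.393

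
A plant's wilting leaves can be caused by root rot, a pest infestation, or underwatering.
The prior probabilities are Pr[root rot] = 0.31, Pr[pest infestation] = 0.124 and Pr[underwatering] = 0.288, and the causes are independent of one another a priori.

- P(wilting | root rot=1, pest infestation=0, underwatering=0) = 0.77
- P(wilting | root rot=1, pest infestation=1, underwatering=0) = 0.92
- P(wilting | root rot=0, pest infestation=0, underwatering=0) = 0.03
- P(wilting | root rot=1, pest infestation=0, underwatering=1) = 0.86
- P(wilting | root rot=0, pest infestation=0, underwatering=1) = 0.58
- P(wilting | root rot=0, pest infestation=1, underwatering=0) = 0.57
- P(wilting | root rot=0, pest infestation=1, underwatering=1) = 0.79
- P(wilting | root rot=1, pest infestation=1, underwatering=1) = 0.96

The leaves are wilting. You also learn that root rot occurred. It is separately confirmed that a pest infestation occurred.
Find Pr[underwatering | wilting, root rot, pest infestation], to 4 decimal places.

Pr[underwatering | wilting, root rot, pest infestation] ≈ 0.2968

Numerator (weight on configurations with underwatering): 0.96·0.288 = 0.276480
Denominator P(wilting | root rot, pest infestation): 0.92·0.712 + 0.96·0.288 = 0.931520
P(underwatering | wilting, root rot, pest infestation) = 0.276480/0.931520 ≈ 0.2968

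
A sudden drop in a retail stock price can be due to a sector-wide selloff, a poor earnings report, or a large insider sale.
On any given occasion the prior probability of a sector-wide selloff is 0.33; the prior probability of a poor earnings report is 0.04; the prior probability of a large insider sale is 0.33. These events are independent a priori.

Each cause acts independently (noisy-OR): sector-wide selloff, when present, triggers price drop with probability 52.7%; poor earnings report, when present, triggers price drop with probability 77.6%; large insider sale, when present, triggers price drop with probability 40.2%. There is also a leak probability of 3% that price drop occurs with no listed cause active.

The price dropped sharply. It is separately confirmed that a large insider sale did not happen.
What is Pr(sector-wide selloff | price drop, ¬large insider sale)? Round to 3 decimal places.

Pr(sector-wide selloff | price drop, ¬large insider sale) ≈ 0.820

Under noisy-OR, P(price drop | causes) = 1 − (1−0.03)·∏(1−qᵢ) over the active causes.
Weight on sector-wide selloff=true, given the evidence: 0.171449 + 0.011843 = 0.183292
Denominator P(price drop | ¬large insider sale): 0.03×0.67×0.96 + 0.78272×0.67×0.04 + 0.54119×0.33×0.96 + 0.897227×0.33×0.04 = 0.223565
Posterior = 0.183292 / 0.223565 ≈ 0.820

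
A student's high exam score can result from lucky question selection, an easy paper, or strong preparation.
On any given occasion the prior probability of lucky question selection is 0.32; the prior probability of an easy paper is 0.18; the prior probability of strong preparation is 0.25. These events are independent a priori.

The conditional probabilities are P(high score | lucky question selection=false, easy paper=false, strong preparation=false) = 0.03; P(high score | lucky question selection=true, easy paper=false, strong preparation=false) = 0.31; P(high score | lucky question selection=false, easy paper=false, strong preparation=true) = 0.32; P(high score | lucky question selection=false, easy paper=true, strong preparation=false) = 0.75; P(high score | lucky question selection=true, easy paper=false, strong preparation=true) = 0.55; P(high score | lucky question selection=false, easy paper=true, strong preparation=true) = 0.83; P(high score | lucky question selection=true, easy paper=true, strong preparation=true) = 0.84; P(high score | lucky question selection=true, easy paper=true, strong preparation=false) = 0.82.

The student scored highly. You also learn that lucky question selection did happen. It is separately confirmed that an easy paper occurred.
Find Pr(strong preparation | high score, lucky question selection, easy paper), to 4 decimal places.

Pr(strong preparation | high score, lucky question selection, easy paper) ≈ 0.2545

Weight on strong preparation=true, given the evidence: 0.84*0.25 = 0.210000
Denominator P(high score | lucky question selection, easy paper): 0.82*0.75 + 0.84*0.25 = 0.825000
Posterior = 0.210000 / 0.825000 ≈ 0.2545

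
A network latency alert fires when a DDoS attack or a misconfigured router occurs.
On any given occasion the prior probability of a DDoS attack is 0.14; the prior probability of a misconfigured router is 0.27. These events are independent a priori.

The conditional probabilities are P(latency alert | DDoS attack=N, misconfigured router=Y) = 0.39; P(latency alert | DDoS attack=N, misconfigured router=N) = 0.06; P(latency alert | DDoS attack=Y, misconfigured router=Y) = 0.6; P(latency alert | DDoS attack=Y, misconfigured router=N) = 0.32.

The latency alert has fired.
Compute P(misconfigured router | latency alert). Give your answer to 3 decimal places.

Weight on misconfigured router=true, given the evidence: 0.090558 + 0.022680 = 0.113238
The normalizing constant is 0.06×0.86×0.73 + 0.39×0.86×0.27 + 0.32×0.14×0.73 + 0.6×0.14×0.27 = 0.183610
Posterior = 0.113238 / 0.183610 ≈ 0.617

P(misconfigured router | latency alert) ≈ 0.617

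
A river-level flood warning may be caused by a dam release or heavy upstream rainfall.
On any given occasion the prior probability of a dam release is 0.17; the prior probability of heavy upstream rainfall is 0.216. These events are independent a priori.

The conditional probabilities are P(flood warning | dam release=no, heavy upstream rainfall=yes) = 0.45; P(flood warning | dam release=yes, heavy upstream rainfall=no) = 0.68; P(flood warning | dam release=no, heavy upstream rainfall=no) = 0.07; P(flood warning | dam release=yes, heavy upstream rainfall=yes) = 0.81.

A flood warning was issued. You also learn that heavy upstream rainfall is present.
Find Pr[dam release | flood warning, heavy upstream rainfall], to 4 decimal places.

Pr[dam release | flood warning, heavy upstream rainfall] ≈ 0.2694

Numerator (weight on configurations with dam release): 0.81*0.17 = 0.137700
Denominator P(flood warning | heavy upstream rainfall): 0.45*0.83 + 0.81*0.17 = 0.511200
P(dam release | flood warning, heavy upstream rainfall) = 0.137700/0.511200 ≈ 0.2694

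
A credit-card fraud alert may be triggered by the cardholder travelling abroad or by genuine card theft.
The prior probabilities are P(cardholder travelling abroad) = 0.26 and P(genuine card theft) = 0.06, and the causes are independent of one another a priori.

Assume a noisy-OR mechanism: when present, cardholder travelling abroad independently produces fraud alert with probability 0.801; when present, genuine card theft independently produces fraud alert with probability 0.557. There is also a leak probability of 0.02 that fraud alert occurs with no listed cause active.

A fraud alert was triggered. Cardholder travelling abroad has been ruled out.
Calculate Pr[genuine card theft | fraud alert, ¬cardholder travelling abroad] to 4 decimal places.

Under noisy-OR, P(fraud alert | causes) = 1 − (1−0.02)·∏(1−qᵢ) over the active causes.
P(fraud alert | ¬cardholder travelling abroad) = 0.02×0.94 + 0.56586×0.06 = 0.018800 + 0.033952 = 0.052752
Of this, 0.033952 comes from 0.56586×0.06 (the genuine card theft=true cases).
P(genuine card theft | fraud alert, ¬cardholder travelling abroad) = 0.033952 / 0.052752 ≈ 0.6436

Pr[genuine card theft | fraud alert, ¬cardholder travelling abroad] ≈ 0.6436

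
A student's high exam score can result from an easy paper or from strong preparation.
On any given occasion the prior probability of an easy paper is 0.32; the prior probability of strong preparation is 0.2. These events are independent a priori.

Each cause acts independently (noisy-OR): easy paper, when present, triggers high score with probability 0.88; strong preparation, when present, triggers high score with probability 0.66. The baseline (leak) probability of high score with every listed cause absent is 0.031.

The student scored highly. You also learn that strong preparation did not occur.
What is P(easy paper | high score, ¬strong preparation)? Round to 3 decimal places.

P(easy paper | high score, ¬strong preparation) ≈ 0.931

Under noisy-OR, P(high score | causes) = 1 − (1−0.031)·∏(1−qᵢ) over the active causes.
P(high score | ¬strong preparation) = 0.031×0.68 + 0.88372×0.32 = 0.021080 + 0.282790 = 0.303870
Restricting to configurations with easy paper present: 0.88372×0.32 = 0.282790.
Hence the posterior is 0.282790/0.303870 ≈ 0.931.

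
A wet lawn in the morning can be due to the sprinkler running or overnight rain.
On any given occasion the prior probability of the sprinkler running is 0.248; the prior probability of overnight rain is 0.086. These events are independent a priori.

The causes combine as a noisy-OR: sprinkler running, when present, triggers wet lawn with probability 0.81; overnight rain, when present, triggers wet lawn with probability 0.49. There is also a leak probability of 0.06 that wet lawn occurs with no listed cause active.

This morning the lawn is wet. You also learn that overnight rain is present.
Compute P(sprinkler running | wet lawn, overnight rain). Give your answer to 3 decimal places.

Under noisy-OR, P(wet lawn | causes) = 1 − (1−0.06)·∏(1−qᵢ) over the active causes.
Weight on sprinkler running=true, given the evidence: 0.908914*0.248 = 0.225411
The normalizing constant is 0.5206*0.752 + 0.908914*0.248 = 0.616902
P(sprinkler running | wet lawn, overnight rain) = 0.225411/0.616902 ≈ 0.365

P(sprinkler running | wet lawn, overnight rain) ≈ 0.365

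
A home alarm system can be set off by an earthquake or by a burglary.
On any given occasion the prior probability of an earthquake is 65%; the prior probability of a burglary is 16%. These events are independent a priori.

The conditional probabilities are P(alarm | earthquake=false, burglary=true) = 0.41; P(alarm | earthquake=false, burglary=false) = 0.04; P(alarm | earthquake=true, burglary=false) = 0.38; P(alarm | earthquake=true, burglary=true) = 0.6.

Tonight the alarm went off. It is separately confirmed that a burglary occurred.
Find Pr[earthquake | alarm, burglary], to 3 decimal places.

Sum P(alarm|·) weighted by the priors over both values of earthquake:
  P(alarm | burglary) = 0.41·0.35 + 0.6·0.65
        = 0.143500 + 0.390000 = 0.533500
Keeping only the earthquake-present terms gives 0.390000, so
  P(earthquake | alarm, burglary) = 0.390000 / 0.533500 ≈ 0.731

Pr[earthquake | alarm, burglary] ≈ 0.731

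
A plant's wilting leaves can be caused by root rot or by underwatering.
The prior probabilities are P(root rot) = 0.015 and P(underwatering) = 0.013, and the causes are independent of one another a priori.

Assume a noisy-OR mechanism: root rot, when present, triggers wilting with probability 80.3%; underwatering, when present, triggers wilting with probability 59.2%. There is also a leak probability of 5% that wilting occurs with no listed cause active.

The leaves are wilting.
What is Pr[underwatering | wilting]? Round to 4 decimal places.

Pr[underwatering | wilting] ≈ 0.1168

Under noisy-OR, P(wilting | causes) = 1 − (1−0.05)·∏(1−qᵢ) over the active causes.
Enumerate the 4 (root rot, underwatering) configurations and weight by the priors:
  P(wilting) = 0.05×0.985×0.987 + 0.6124×0.985×0.013 + 0.81285×0.015×0.987 + 0.923643×0.015×0.013
        = 0.048610 + 0.007842 + 0.012034 + 0.000180 = 0.068666
Configurations with underwatering contribute 0.008022, so
  P(underwatering | wilting) = 0.008022 / 0.068666 ≈ 0.1168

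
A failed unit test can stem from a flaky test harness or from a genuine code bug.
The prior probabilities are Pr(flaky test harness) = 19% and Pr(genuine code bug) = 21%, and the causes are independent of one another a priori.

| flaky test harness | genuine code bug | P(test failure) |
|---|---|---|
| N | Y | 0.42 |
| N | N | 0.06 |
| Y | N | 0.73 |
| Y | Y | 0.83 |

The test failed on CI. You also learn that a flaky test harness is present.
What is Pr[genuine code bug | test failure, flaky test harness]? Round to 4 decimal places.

Pr[genuine code bug | test failure, flaky test harness] ≈ 0.2321

P(test failure | flaky test harness) = 0.73×0.79 + 0.83×0.21 = 0.576700 + 0.174300 = 0.751000
Of this, 0.174300 comes from 0.83×0.21 (the genuine code bug=true cases).
P(genuine code bug | test failure, flaky test harness) = 0.174300 / 0.751000 ≈ 0.2321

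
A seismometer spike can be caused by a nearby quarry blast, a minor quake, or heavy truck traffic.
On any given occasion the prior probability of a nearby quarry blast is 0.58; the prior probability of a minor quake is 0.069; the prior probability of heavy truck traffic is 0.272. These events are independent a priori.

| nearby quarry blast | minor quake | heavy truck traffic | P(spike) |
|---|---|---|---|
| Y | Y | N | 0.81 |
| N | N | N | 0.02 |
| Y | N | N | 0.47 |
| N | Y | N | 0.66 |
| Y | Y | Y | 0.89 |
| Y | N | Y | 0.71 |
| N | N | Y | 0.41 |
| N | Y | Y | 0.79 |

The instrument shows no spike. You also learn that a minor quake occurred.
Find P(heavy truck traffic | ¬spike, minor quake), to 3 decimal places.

P(heavy truck traffic | ¬spike, minor quake) ≈ 0.183

For the numerator, keep only heavy truck traffic=true terms: 0.023990 + 0.017354 = 0.041344
Denominator P(¬spike | minor quake): 0.34×0.42×0.728 + 0.21×0.42×0.272 + 0.19×0.58×0.728 + 0.11×0.58×0.272 = 0.225528
P(heavy truck traffic | ¬spike, minor quake) = 0.041344/0.225528 ≈ 0.183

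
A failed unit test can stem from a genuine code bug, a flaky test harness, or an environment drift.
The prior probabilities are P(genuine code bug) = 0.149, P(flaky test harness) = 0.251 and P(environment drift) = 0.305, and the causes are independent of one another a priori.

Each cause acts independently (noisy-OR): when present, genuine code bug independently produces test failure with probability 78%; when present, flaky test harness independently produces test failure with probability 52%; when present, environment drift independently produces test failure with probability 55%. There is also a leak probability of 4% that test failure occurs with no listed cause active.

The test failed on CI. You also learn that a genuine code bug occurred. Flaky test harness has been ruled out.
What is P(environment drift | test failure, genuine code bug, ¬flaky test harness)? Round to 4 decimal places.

P(environment drift | test failure, genuine code bug, ¬flaky test harness) ≈ 0.3349

Under noisy-OR, P(test failure | causes) = 1 − (1−0.04)·∏(1−qᵢ) over the active causes.
Numerator (weight on configurations with environment drift): 0.90496×0.305 = 0.276013
The normalizing constant is 0.7888×0.695 + 0.90496×0.305 = 0.824229
P(environment drift | test failure, genuine code bug, ¬flaky test harness) = 0.276013/0.824229 ≈ 0.3349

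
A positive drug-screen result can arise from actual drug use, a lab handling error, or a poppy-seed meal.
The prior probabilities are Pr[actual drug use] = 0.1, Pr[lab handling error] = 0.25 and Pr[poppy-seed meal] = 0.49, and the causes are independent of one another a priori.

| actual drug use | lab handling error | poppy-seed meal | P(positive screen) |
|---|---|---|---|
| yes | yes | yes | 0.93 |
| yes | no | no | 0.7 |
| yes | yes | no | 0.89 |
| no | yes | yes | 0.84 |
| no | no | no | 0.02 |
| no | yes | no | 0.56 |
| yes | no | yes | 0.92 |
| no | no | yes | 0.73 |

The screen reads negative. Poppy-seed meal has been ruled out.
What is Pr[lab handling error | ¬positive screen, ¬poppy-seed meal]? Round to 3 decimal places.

Pr[lab handling error | ¬positive screen, ¬poppy-seed meal] ≈ 0.129

Weight on lab handling error=true, given the evidence: 0.099000 + 0.002750 = 0.101750
Denominator P(¬positive screen | ¬poppy-seed meal): 0.98*0.9*0.75 + 0.44*0.9*0.25 + 0.3*0.1*0.75 + 0.11*0.1*0.25 = 0.785750
P(lab handling error | ¬positive screen, ¬poppy-seed meal) = 0.101750/0.785750 ≈ 0.129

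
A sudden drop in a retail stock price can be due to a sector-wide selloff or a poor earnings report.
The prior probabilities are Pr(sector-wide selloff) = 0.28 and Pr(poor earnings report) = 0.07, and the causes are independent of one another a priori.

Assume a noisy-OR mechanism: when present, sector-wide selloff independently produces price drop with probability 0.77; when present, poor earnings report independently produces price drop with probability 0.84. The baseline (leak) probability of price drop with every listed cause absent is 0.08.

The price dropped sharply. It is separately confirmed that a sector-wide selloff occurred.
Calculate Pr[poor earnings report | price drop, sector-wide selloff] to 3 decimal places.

Under noisy-OR, P(price drop | causes) = 1 − (1−0.08)·∏(1−qᵢ) over the active causes.
Weight on poor earnings report=true, given the evidence: 0.966144×0.07 = 0.067630
Normalizer over all consistent configurations: 0.7884×0.93 + 0.966144×0.07 = 0.800842
Posterior = 0.067630 / 0.800842 ≈ 0.084

Pr[poor earnings report | price drop, sector-wide selloff] ≈ 0.084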